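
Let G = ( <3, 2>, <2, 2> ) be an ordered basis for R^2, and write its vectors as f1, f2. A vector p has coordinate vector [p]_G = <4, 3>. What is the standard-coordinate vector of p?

The coordinates say p = 4f1 + 3f2; adding the scaled basis vectors gives <18, 14>.

<18, 14>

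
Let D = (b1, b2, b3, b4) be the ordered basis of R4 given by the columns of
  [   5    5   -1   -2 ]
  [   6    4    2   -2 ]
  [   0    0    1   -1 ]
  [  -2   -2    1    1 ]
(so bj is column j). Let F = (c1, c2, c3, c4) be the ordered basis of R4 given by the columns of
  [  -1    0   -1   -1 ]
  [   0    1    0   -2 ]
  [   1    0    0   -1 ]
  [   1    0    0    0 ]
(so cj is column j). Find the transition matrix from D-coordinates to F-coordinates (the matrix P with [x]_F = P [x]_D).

Let M have columns bj and N have columns cj. Then for every x, N [x]_F = x = M [x]_D, so P = N^(-1) M.
Since det N = 1, N^(-1) has integer entries; multiplying gives P = [[-2, -2, 1, 1], [2, 0, 2, 2], [-1, -1, 0, -1], [-2, -2, 0, 2]].

[[-2, -2, 1, 1], [2, 0, 2, 2], [-1, -1, 0, -1], [-2, -2, 0, 2]]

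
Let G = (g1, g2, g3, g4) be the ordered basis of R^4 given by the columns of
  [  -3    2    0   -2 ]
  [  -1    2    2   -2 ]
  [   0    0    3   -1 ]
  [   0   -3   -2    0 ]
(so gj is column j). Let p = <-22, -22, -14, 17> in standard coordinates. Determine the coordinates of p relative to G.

We seek scalars with c_1 g1 + ... + c_4 g4 = p; equivalently solve M c = p where the columns of M are g1, ..., g4.
Solving this 4x4 system gives c = (4, -3, -4, 2).
Check: 4g1 - 3g2 - 4g3 + 2g4 = <-22, -22, -14, 17>.

<4, -3, -4, 2>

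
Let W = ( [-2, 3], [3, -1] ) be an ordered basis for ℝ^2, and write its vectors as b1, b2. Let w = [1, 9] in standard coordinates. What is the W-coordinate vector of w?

We seek scalars with c_1 b1 + c_2 b2 = w; equivalently solve M c = w where the columns of M are b1, b2.
System: -2c_1 + 3c_2 = 1, 3c_1 - c_2 = 9; solving gives c_1 = 4, c_2 = 3.
Check: 4b1 + 3b2 = [1, 9].

[4, 3]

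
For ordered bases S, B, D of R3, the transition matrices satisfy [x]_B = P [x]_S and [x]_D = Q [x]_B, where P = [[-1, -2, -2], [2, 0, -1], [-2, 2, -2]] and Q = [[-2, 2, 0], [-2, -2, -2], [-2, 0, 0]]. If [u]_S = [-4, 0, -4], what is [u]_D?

[-32, -48, -24]

First [u]_B = P [u]_S = [12, -4, 16].
Then [u]_D = Q [u]_B = [-32, -48, -24].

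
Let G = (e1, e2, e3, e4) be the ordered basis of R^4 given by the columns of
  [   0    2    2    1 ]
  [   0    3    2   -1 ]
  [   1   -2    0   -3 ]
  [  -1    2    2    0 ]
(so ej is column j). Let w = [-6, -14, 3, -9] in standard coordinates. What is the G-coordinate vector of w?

[1, -4, 0, 2]

[w]_G is the unique c with M c = w, where M has columns e1, ..., e4.
Solving this 4x4 system gives c = (1, -4, 0, 2).
Check: e1 - 4e2 + 0·e3 + 2e4 = [-6, -14, 3, -9].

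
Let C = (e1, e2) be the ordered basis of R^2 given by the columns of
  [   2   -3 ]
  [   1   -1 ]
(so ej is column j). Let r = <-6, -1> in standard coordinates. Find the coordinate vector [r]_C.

<3, 4>

Write r = c_1 e1 + c_2 e2 and solve for the c_i.
System: 2c_1 - 3c_2 = -6, c_1 - c_2 = -1; solving gives c_1 = 3, c_2 = 4.
Check: 3e1 + 4e2 = <-6, -1>.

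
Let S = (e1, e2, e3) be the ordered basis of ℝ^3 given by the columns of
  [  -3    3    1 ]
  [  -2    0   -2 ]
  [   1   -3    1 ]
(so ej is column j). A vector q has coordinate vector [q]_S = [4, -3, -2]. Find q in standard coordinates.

The coordinates say q = 4e1 - 3e2 - 2e3; adding the scaled basis vectors gives [-23, -4, 11].

[-23, -4, 11]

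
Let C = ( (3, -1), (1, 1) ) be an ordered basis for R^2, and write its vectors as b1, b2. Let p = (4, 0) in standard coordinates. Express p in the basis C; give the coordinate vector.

(1, 1)

[p]_C is the unique c with M c = p, where M has columns b1, b2.
System: 3c_1 + c_2 = 4, -c_1 + c_2 = 0; solving gives c_1 = 1, c_2 = 1.
Check: b1 + b2 = (4, 0).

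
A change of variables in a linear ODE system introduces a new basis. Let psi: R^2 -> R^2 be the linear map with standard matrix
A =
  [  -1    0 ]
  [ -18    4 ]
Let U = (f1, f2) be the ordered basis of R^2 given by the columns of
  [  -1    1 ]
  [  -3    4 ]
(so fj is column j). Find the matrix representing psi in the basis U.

[[2, 2], [3, 1]]

With P the matrix whose columns are f1, f2, [psi]_U = P^(-1) A P.
Column by column: psi(f1) = A f1 = <1, 6>; its U-coordinates <2, 3> give column 1.
Continuing for each basis vector yields [psi]_U = [[2, 2], [3, 1]].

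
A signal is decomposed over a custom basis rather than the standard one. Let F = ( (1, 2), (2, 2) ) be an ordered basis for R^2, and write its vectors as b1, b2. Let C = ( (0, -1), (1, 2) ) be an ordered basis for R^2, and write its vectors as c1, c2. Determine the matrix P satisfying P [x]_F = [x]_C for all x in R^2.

[[0, 2], [1, 2]]

Column j of P is [bj]_C, since P maps F-coordinates to C-coordinates.
Expressing b1 in C: b1 = 0·c1 + c2, so column 1 of P is (0, 1).
Doing the same for each bj gives P = [[0, 2], [1, 2]].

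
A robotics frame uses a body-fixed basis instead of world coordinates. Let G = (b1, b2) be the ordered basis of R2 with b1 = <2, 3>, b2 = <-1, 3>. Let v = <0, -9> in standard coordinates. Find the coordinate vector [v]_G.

<-1, -2>

[v]_G is the unique c with M c = v, where M has columns b1, b2.
System: 2c_1 - c_2 = 0, 3c_1 + 3c_2 = -9; solving gives c_1 = -1, c_2 = -2.
Check: -b1 - 2b2 = <0, -9>.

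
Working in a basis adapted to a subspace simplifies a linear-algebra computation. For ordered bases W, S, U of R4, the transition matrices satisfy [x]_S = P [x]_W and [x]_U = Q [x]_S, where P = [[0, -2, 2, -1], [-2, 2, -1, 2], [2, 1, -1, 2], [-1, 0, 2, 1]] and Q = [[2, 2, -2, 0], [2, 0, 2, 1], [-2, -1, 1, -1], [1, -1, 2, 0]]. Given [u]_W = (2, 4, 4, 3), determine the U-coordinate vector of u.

Composing the changes, [u]_U = Q P [u]_W.
Q P = [[-8, -2, 4, -2], [3, -2, 4, 3], [5, 3, -6, 1], [6, -2, 1, 1]]; applying this to (2, 4, 4, 3) gives (-14, 23, 1, 11).

(-14, 23, 1, 11)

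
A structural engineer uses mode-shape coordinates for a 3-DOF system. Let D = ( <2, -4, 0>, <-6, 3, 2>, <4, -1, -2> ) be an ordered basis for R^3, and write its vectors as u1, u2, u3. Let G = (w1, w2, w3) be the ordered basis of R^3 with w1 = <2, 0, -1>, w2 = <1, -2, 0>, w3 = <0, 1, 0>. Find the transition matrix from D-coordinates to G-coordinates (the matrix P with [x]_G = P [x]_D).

[[0, -2, 2], [2, -2, 0], [0, -1, -1]]

Take x = uj: its D-coordinates are the j-th standard unit vector, so P e_j — column j of P — equals [uj]_G.
u1 = 0·w1 + 2w2 + 0·w3, giving column 1 = <0, 2, 0>; repeating for each j gives P = [[0, -2, 2], [2, -2, 0], [0, -1, -1]].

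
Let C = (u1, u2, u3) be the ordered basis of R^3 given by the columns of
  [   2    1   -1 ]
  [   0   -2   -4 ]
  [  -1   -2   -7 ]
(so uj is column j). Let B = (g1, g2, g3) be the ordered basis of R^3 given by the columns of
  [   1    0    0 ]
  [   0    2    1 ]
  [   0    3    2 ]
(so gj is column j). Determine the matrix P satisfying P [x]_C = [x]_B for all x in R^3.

[[2, 1, -1], [1, -2, -1], [-2, 2, -2]]

Take x = uj: its C-coordinates are the j-th standard unit vector, so P e_j — column j of P — equals [uj]_B.
u1 = 2g1 + g2 - 2g3, giving column 1 = (2, 1, -2); repeating for each j gives P = [[2, 1, -1], [1, -2, -1], [-2, 2, -2]].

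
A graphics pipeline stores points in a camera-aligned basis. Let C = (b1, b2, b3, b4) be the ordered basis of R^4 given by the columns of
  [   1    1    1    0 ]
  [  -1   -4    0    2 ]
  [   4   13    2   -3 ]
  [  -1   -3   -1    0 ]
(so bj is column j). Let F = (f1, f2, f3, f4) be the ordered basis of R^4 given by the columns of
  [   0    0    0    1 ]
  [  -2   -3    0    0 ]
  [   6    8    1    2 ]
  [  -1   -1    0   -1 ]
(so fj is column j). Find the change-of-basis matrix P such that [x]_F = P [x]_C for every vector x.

[[-1, 2, 0, 2], [1, 0, 0, -2], [0, -1, 0, 1], [1, 1, 1, 0]]

Let M have columns bj and N have columns fj. Then for every x, N [x]_F = x = M [x]_C, so P = N^(-1) M.
Since det N = -1, N^(-1) has integer entries; multiplying gives P = [[-1, 2, 0, 2], [1, 0, 0, -2], [0, -1, 0, 1], [1, 1, 1, 0]].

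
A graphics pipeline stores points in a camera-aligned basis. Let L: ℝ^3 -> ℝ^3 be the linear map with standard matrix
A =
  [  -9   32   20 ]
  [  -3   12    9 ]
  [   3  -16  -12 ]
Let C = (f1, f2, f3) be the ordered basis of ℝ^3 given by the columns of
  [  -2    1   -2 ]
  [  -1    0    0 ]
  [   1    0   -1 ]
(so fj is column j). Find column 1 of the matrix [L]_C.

[-3, -2, -1]

Compute L(f1) = A f1 = [6, 3, -2] in standard coordinates.
Then write this in C-coordinates: solve for y in y_1 f1 + ... + y_3 f3 = [6, 3, -2].
This gives y = [-3, -2, -1], which is column 1 of [L]_C.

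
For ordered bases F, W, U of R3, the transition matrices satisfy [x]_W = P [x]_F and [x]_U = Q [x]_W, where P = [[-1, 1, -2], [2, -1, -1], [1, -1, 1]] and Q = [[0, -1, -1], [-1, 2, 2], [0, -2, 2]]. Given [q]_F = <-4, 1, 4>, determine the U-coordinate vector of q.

Composing the changes, [q]_U = Q P [q]_F.
Q P = [[-3, 2, 0], [7, -5, 2], [-2, 0, 4]]; applying this to <-4, 1, 4> gives <14, -25, 24>.

<14, -25, 24>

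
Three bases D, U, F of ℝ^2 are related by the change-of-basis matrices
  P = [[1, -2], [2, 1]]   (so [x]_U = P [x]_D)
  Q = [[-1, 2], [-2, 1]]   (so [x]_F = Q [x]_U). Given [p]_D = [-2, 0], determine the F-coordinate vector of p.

Apply P to get U-coordinates [-2, -4], then Q to get F-coordinates.
The result is [p]_F = [-6, 0].

[-6, 0]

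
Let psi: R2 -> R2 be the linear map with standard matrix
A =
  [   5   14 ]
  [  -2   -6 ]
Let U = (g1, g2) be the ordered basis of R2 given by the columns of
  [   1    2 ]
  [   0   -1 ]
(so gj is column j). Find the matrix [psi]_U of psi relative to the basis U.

Let P have columns g1, g2. Then [psi]_U = P^(-1) A P.
Here det P = -1, so P^(-1) is integer; computing A P first and then P^(-1)(A P) gives [[1, 0], [2, -2]].

[[1, 0], [2, -2]]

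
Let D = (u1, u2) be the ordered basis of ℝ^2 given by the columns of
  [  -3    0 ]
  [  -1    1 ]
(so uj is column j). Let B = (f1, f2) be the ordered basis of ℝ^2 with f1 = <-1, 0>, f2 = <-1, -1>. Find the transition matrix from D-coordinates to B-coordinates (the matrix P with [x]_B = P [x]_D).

[[2, 1], [1, -1]]

Take x = uj: its D-coordinates are the j-th standard unit vector, so P e_j — column j of P — equals [uj]_B.
u1 = 2f1 + f2, giving column 1 = <2, 1>; repeating for each j gives P = [[2, 1], [1, -1]].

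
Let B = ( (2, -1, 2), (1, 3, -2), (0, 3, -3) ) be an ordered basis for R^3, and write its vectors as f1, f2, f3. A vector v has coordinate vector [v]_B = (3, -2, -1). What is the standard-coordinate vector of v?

The coordinates say v = 3f1 - 2f2 - f3; adding the scaled basis vectors gives (4, -12, 13).

(4, -12, 13)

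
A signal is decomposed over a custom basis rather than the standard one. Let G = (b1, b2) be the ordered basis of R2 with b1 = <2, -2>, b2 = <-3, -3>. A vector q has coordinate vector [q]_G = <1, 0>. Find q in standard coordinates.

<2, -2>

By definition q = b1 + 0·b2.
Summing componentwise gives <2, -2>.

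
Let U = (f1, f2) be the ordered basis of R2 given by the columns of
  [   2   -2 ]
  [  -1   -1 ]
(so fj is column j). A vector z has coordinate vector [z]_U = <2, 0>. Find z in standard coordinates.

<4, -2>

z = M [z]_U, where M has columns f1, f2.
Carrying out the matrix-vector product, z = <4, -2>.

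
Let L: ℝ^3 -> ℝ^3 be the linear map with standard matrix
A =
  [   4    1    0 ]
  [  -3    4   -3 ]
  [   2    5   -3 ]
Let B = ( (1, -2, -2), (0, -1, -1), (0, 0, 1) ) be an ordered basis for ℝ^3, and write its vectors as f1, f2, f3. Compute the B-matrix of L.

The j-th column of [L]_B is [L(fj)]_B.
L(f1) = A f1 = (2, -5, -2) = 2f1 + f2 + 3f3, so column 1 is (2, 1, 3).
Repeating for f2, f3 and assembling the columns gives [[2, -1, 0], [1, 3, 3], [3, -1, 0]].

[[2, -1, 0], [1, 3, 3], [3, -1, 0]]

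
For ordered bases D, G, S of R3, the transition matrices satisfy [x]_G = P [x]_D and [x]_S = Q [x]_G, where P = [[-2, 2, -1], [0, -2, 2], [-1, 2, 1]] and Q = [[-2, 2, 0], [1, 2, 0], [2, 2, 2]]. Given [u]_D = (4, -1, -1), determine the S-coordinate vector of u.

(18, -9, -32)

First [u]_G = P [u]_D = (-9, 0, -7).
Then [u]_S = Q [u]_G = (18, -9, -32).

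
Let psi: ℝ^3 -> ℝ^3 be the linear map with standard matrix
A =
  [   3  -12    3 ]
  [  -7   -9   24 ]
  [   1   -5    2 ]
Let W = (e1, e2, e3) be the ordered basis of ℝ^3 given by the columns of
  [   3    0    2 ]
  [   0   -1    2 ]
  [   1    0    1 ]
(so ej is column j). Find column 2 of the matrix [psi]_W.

(2, -3, 3)

Compute psi(e2) = A e2 = (12, 9, 5) in standard coordinates.
Then write this in W-coordinates: solve for y in y_1 e1 + ... + y_3 e3 = (12, 9, 5).
This gives y = (2, -3, 3), which is column 2 of [psi]_W.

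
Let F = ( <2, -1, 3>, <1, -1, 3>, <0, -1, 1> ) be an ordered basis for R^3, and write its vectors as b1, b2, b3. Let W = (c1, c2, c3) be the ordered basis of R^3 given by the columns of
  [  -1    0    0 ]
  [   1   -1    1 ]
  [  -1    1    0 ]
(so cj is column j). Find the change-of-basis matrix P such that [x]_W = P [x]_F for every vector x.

Take x = bj: its F-coordinates are the j-th standard unit vector, so P e_j — column j of P — equals [bj]_W.
b1 = -2c1 + c2 + 2c3, giving column 1 = <-2, 1, 2>; repeating for each j gives P = [[-2, -1, 0], [1, 2, 1], [2, 2, 0]].

[[-2, -1, 0], [1, 2, 1], [2, 2, 0]]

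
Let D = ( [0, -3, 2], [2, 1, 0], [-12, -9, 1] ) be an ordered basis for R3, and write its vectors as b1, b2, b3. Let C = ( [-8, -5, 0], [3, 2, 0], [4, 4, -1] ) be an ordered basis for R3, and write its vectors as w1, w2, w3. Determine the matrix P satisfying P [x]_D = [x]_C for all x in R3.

[[-1, -1, 1], [0, -2, 0], [-2, 0, -1]]

Column j of P is [bj]_C, since P maps D-coordinates to C-coordinates.
Expressing b1 in C: b1 = -w1 + 0·w2 - 2w3, so column 1 of P is [-1, 0, -2].
Doing the same for each bj gives P = [[-1, -1, 1], [0, -2, 0], [-2, 0, -1]].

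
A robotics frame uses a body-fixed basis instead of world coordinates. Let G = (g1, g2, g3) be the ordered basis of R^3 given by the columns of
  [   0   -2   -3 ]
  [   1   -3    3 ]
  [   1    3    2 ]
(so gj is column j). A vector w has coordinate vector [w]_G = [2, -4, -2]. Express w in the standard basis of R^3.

[14, 8, -14]

The coordinates say w = 2g1 - 4g2 - 2g3; adding the scaled basis vectors gives [14, 8, -14].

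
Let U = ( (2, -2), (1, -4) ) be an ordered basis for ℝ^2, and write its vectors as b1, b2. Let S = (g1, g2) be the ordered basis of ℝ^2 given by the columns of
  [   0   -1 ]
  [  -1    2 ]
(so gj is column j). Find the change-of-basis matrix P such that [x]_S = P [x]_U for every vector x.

[[-2, 2], [-2, -1]]

Column j of P is [bj]_S, since P maps U-coordinates to S-coordinates.
Expressing b1 in S: b1 = -2g1 - 2g2, so column 1 of P is (-2, -2).
Doing the same for each bj gives P = [[-2, 2], [-2, -1]].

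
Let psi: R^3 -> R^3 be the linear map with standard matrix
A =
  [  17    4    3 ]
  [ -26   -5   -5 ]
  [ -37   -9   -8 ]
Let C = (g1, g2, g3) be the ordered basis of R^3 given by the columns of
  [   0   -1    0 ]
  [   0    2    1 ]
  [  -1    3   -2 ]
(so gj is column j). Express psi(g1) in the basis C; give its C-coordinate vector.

<3, 3, -1>

Compute psi(g1) = A g1 = <-3, 5, 8> in standard coordinates.
Then write this in C-coordinates: solve for y in y_1 g1 + ... + y_3 g3 = <-3, 5, 8>.
This gives y = <3, 3, -1>, which is column 1 of [psi]_C.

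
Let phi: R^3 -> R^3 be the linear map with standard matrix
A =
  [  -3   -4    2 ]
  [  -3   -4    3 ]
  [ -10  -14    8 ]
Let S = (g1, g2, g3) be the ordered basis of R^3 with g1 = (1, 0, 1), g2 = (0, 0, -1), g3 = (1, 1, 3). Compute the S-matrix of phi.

[[-1, 1, -3], [1, 0, 3], [0, -3, 2]]

Let P have columns g1, ..., g3. Then [phi]_S = P^(-1) A P.
Here det P = 1, so P^(-1) is integer; computing A P first and then P^(-1)(A P) gives [[-1, 1, -3], [1, 0, 3], [0, -3, 2]].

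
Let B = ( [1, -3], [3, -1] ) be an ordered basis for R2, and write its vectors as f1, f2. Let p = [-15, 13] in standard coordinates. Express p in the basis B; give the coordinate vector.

[p]_B is the unique c with M c = p, where M has columns f1, f2.
System: c_1 + 3c_2 = -15, -3c_1 - c_2 = 13; solving gives c_1 = -3, c_2 = -4.
Check: -3f1 - 4f2 = [-15, 13].

[-3, -4]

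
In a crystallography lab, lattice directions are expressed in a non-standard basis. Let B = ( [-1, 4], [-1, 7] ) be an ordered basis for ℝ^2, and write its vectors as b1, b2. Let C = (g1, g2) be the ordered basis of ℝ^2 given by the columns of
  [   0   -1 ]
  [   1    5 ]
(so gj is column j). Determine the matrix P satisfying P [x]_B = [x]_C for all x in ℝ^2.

[[-1, 2], [1, 1]]

Column j of P is [bj]_C, since P maps B-coordinates to C-coordinates.
Expressing b1 in C: b1 = -g1 + g2, so column 1 of P is [-1, 1].
Doing the same for each bj gives P = [[-1, 2], [1, 1]].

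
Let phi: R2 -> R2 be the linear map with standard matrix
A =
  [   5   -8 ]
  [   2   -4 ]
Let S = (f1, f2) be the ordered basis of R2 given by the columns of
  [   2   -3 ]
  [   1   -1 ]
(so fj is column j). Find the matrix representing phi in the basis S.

[[-2, 1], [-2, 3]]

With P the matrix whose columns are f1, f2, [phi]_S = P^(-1) A P.
Column by column: phi(f1) = A f1 = <2, 0>; its S-coordinates <-2, -2> give column 1.
Continuing for each basis vector yields [phi]_S = [[-2, 1], [-2, 3]].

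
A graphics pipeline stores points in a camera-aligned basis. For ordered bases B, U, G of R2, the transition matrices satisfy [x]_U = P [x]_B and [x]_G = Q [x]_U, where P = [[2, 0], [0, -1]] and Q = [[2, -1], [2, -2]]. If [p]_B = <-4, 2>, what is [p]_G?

Apply P to get U-coordinates <-8, -2>, then Q to get G-coordinates.
The result is [p]_G = <-14, -12>.

<-14, -12>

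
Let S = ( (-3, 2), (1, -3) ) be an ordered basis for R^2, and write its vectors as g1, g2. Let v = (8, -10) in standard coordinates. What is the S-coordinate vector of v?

[v]_S is the unique c with M c = v, where M has columns g1, g2.
System: -3c_1 + c_2 = 8, 2c_1 - 3c_2 = -10; solving gives c_1 = -2, c_2 = 2.
Check: -2g1 + 2g2 = (8, -10).

(-2, 2)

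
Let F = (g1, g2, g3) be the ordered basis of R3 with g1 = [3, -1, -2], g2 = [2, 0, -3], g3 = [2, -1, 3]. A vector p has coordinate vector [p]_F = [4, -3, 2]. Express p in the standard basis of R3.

[10, -6, 7]

p = M [p]_F, where M has columns g1, ..., g3.
Carrying out the matrix-vector product, p = [10, -6, 7].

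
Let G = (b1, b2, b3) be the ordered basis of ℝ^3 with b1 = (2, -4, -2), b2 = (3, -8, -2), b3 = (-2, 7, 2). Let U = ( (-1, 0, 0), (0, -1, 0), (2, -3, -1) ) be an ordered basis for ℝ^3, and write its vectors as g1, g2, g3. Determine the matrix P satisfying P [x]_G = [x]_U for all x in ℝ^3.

Let M have columns bj and N have columns gj. Then for every x, N [x]_U = x = M [x]_G, so P = N^(-1) M.
Since det N = -1, N^(-1) has integer entries; multiplying gives P = [[2, 1, -2], [-2, 2, -1], [2, 2, -2]].

[[2, 1, -2], [-2, 2, -1], [2, 2, -2]]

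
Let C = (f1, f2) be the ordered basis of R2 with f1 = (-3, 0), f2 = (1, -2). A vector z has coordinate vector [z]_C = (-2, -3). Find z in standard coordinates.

(3, 6)

z = M [z]_C, where M has columns f1, f2.
Carrying out the matrix-vector product, z = (3, 6).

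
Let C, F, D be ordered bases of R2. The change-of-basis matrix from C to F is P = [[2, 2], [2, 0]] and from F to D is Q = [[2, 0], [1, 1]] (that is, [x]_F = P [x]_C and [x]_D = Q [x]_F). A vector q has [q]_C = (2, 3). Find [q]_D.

(20, 14)

First [q]_F = P [q]_C = (10, 4).
Then [q]_D = Q [q]_F = (20, 14).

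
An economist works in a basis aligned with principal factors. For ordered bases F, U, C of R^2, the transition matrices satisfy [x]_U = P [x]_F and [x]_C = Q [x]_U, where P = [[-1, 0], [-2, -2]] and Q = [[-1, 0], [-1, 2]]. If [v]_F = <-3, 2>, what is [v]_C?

<-3, 1>

Apply P to get U-coordinates <3, 2>, then Q to get C-coordinates.
The result is [v]_C = <-3, 1>.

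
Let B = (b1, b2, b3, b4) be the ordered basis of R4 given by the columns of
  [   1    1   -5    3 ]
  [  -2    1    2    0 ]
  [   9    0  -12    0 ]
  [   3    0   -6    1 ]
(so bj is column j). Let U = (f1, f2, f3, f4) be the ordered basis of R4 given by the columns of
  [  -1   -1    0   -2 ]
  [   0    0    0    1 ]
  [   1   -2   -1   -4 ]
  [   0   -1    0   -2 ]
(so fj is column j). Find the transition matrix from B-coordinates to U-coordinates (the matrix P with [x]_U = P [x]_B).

[[2, -1, -1, -2], [1, -2, 2, -1], [-1, -1, -1, 0], [-2, 1, 2, 0]]

Let M have columns bj and N have columns fj. Then for every x, N [x]_U = x = M [x]_B, so P = N^(-1) M.
Since det N = 1, N^(-1) has integer entries; multiplying gives P = [[2, -1, -1, -2], [1, -2, 2, -1], [-1, -1, -1, 0], [-2, 1, 2, 0]].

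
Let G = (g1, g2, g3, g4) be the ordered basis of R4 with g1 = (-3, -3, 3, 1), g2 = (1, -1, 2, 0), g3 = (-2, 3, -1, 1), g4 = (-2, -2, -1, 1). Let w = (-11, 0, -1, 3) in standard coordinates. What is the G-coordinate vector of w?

(2, -3, 1, 0)

Write w = c_1 g1 + ... + c_4 g4 and solve for the c_i.
Row-reducing the augmented matrix [M | w] gives c = (2, -3, 1, 0).
Check: 2g1 - 3g2 + g3 + 0·g4 = (-11, 0, -1, 3).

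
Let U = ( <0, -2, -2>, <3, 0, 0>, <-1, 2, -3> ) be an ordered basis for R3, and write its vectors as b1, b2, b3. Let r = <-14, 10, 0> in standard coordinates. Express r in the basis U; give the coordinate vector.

Write r = c_1 b1 + ... + c_3 b3 and solve for the c_i.
Row-reducing the augmented matrix [M | r] gives c = (-3, -4, 2).
Check: -3b1 - 4b2 + 2b3 = <-14, 10, 0>.

<-3, -4, 2>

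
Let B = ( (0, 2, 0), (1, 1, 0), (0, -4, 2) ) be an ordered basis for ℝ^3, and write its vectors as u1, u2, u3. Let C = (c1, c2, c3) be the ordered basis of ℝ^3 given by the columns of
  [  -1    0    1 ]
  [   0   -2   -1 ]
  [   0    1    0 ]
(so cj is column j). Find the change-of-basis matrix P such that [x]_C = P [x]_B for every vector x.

Let M have columns uj and N have columns cj. Then for every x, N [x]_C = x = M [x]_B, so P = N^(-1) M.
Since det N = -1, N^(-1) has integer entries; multiplying gives P = [[-2, -2, 0], [0, 0, 2], [-2, -1, 0]].

[[-2, -2, 0], [0, 0, 2], [-2, -1, 0]]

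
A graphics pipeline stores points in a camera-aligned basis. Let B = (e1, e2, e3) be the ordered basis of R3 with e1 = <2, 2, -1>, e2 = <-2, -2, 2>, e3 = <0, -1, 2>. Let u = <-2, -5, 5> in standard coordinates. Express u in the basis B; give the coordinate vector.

<-3, -2, 3>

We seek scalars with c_1 e1 + ... + c_3 e3 = u; equivalently solve M c = u where the columns of M are e1, ..., e3.
Row-reducing the augmented matrix [M | u] gives c = (-3, -2, 3).
Check: -3e1 - 2e2 + 3e3 = <-2, -5, 5>.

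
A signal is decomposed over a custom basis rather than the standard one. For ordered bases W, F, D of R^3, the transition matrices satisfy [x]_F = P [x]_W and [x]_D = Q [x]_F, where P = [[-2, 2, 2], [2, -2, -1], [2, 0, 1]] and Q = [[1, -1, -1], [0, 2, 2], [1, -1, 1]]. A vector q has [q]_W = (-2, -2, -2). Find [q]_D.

(0, -8, -12)

Composing the changes, [q]_D = Q P [q]_W.
Q P = [[-6, 4, 2], [8, -4, 0], [-2, 4, 4]]; applying this to (-2, -2, -2) gives (0, -8, -12).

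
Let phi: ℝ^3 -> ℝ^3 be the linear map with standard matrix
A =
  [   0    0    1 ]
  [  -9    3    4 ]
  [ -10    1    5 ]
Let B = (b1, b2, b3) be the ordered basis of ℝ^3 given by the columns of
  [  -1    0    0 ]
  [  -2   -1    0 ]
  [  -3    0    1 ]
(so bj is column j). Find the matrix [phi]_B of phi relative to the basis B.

[[3, 0, -1], [3, 3, -2], [2, -1, 2]]

The j-th column of [phi]_B is [phi(bj)]_B.
phi(b1) = A b1 = (-3, -9, -7) = 3b1 + 3b2 + 2b3, so column 1 is (3, 3, 2).
Repeating for b2, b3 and assembling the columns gives [[3, 0, -1], [3, 3, -2], [2, -1, 2]].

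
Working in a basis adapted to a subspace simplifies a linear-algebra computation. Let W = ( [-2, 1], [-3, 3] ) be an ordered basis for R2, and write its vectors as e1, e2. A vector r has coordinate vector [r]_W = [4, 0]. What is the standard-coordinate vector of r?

By definition r = 4e1 + 0·e2.
Summing componentwise gives [-8, 4].

[-8, 4]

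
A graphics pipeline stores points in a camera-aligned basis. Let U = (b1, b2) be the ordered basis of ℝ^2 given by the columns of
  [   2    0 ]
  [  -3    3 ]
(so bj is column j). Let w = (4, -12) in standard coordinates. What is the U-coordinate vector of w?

(2, -2)

We seek scalars with c_1 b1 + c_2 b2 = w; equivalently solve M c = w where the columns of M are b1, b2.
System: 2c_1 + 0c_2 = 4, -3c_1 + 3c_2 = -12; solving gives c_1 = 2, c_2 = -2.
Check: 2b1 - 2b2 = (4, -12).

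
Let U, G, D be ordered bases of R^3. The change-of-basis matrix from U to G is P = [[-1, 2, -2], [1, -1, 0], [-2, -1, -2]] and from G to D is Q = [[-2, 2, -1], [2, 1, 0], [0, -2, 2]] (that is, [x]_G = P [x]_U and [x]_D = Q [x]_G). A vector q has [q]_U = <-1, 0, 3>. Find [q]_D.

<12, -11, -6>

Apply P to get G-coordinates <-5, -1, -4>, then Q to get D-coordinates.
The result is [q]_D = <12, -11, -6>.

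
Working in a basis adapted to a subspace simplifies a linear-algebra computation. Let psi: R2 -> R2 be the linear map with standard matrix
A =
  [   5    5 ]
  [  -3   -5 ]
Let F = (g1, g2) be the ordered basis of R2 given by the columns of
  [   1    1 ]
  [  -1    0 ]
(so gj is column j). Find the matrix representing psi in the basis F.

With P the matrix whose columns are g1, g2, [psi]_F = P^(-1) A P.
Column by column: psi(g1) = A g1 = [0, 2]; its F-coordinates [-2, 2] give column 1.
Continuing for each basis vector yields [psi]_F = [[-2, 3], [2, 2]].

[[-2, 3], [2, 2]]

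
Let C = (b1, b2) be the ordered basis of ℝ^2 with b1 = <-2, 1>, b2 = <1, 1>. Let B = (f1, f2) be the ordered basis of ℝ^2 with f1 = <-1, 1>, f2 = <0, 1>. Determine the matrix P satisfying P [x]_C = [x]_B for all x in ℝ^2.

Column j of P is [bj]_B, since P maps C-coordinates to B-coordinates.
Expressing b1 in B: b1 = 2f1 - f2, so column 1 of P is <2, -1>.
Doing the same for each bj gives P = [[2, -1], [-1, 2]].

[[2, -1], [-1, 2]]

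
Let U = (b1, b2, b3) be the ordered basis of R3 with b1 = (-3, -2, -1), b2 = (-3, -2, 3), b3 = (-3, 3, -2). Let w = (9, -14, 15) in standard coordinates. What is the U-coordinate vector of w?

(-1, 2, -4)

[w]_U is the unique c with M c = w, where M has columns b1, ..., b3.
Solving this 3x3 system gives c = (-1, 2, -4).
Check: -b1 + 2b2 - 4b3 = (9, -14, 15).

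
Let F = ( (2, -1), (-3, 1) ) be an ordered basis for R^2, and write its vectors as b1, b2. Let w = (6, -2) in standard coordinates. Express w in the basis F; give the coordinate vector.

(0, -2)

[w]_F is the unique c with M c = w, where M has columns b1, b2.
System: 2c_1 - 3c_2 = 6, -c_1 + c_2 = -2; solving gives c_1 = 0, c_2 = -2.
Check: 0·b1 - 2b2 = (6, -2).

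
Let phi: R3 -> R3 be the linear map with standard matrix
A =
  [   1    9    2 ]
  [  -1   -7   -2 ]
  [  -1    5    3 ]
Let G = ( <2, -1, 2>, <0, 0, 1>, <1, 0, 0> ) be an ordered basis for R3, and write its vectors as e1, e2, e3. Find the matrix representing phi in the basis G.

Let P have columns e1, ..., e3. Then [phi]_G = P^(-1) A P.
Here det P = -1, so P^(-1) is integer; computing A P first and then P^(-1)(A P) gives [[-1, 2, 1], [1, -1, -3], [-1, -2, -1]].

[[-1, 2, 1], [1, -1, -3], [-1, -2, -1]]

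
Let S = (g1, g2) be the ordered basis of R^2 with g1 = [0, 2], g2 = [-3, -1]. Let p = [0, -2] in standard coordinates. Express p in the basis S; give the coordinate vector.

We seek scalars with c_1 g1 + c_2 g2 = p; equivalently solve M c = p where the columns of M are g1, g2.
System: 0c_1 - 3c_2 = 0, 2c_1 - c_2 = -2; solving gives c_1 = -1, c_2 = 0.
Check: -g1 + 0·g2 = [0, -2].

[-1, 0]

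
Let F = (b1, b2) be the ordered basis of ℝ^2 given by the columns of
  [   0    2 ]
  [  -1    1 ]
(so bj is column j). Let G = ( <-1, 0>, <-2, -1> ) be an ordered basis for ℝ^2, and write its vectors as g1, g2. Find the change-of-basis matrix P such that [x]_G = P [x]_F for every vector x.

Column j of P is [bj]_G, since P maps F-coordinates to G-coordinates.
Expressing b1 in G: b1 = -2g1 + g2, so column 1 of P is <-2, 1>.
Doing the same for each bj gives P = [[-2, 0], [1, -1]].

[[-2, 0], [1, -1]]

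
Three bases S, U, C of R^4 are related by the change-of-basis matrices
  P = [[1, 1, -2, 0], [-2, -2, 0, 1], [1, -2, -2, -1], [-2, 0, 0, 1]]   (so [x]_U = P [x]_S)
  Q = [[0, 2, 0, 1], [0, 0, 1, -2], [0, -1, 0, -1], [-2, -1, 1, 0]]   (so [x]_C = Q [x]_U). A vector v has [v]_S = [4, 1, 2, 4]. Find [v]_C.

Composing the changes, [v]_C = Q P [v]_S.
Q P = [[-6, -4, 0, 3], [5, -2, -2, -3], [4, 2, 0, -2], [1, -2, 2, -2]]; applying this to [4, 1, 2, 4] gives [-16, 2, 10, -2].

[-16, 2, 10, -2]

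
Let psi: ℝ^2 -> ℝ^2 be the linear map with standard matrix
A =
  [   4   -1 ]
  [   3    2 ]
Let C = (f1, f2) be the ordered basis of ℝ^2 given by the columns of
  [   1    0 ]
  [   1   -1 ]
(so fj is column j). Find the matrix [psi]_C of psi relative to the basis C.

[[3, 1], [-2, 3]]

With P the matrix whose columns are f1, f2, [psi]_C = P^(-1) A P.
Column by column: psi(f1) = A f1 = <3, 5>; its C-coordinates <3, -2> give column 1.
Continuing for each basis vector yields [psi]_C = [[3, 1], [-2, 3]].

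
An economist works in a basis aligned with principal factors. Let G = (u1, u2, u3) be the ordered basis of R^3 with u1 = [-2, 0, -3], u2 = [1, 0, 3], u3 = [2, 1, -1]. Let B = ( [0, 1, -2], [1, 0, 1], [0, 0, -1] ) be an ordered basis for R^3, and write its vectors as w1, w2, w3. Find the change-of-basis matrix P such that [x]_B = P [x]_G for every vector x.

Take x = uj: its G-coordinates are the j-th standard unit vector, so P e_j — column j of P — equals [uj]_B.
u1 = 0·w1 - 2w2 + w3, giving column 1 = [0, -2, 1]; repeating for each j gives P = [[0, 0, 1], [-2, 1, 2], [1, -2, 1]].

[[0, 0, 1], [-2, 1, 2], [1, -2, 1]]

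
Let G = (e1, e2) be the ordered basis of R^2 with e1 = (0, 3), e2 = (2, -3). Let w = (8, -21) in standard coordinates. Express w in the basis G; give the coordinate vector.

Write w = c_1 e1 + c_2 e2 and solve for the c_i.
System: 0c_1 + 2c_2 = 8, 3c_1 - 3c_2 = -21; solving gives c_1 = -3, c_2 = 4.
Check: -3e1 + 4e2 = (8, -21).

(-3, 4)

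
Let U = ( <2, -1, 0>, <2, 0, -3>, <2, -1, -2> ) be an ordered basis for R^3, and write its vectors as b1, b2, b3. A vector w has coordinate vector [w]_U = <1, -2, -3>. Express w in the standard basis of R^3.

By definition w = b1 - 2b2 - 3b3.
Summing componentwise gives <-8, 2, 12>.

<-8, 2, 12>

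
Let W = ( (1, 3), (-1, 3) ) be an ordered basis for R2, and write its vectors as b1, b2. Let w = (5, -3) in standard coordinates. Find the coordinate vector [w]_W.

(2, -3)

Write w = c_1 b1 + c_2 b2 and solve for the c_i.
System: c_1 - c_2 = 5, 3c_1 + 3c_2 = -3; solving gives c_1 = 2, c_2 = -3.
Check: 2b1 - 3b2 = (5, -3).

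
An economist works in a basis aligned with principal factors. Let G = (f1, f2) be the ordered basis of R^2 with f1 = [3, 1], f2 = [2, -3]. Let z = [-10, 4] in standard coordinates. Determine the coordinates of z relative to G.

[-2, -2]

[z]_G is the unique c with M c = z, where M has columns f1, f2.
System: 3c_1 + 2c_2 = -10, c_1 - 3c_2 = 4; solving gives c_1 = -2, c_2 = -2.
Check: -2f1 - 2f2 = [-10, 4].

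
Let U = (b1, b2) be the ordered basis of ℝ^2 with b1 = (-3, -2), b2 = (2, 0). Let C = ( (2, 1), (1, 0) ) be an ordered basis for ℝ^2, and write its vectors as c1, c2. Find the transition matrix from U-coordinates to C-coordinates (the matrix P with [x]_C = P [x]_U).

[[-2, 0], [1, 2]]

Column j of P is [bj]_C, since P maps U-coordinates to C-coordinates.
Expressing b1 in C: b1 = -2c1 + c2, so column 1 of P is (-2, 1).
Doing the same for each bj gives P = [[-2, 0], [1, 2]].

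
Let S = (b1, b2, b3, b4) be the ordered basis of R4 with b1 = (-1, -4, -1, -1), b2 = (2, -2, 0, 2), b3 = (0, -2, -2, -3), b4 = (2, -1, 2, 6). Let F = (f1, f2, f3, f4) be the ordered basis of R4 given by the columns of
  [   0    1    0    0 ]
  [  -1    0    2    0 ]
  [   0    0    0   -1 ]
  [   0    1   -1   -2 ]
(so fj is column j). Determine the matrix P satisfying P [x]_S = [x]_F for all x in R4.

Let M have columns bj and N have columns fj. Then for every x, N [x]_F = x = M [x]_S, so P = N^(-1) M.
Since det N = -1, N^(-1) has integer entries; multiplying gives P = [[0, 2, 0, 1], [-1, 2, 0, 2], [-2, 0, -1, 0], [1, 0, 2, -2]].

[[0, 2, 0, 1], [-1, 2, 0, 2], [-2, 0, -1, 0], [1, 0, 2, -2]]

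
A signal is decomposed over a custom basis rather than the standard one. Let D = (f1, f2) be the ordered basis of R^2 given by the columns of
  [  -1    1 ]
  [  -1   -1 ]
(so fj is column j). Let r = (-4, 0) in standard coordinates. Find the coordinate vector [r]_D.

(2, -2)

Write r = c_1 f1 + c_2 f2 and solve for the c_i.
System: -c_1 + c_2 = -4, -c_1 - c_2 = 0; solving gives c_1 = 2, c_2 = -2.
Check: 2f1 - 2f2 = (-4, 0).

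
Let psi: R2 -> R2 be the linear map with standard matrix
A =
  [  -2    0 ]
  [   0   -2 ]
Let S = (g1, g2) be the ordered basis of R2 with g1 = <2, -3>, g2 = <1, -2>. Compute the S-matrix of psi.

The j-th column of [psi]_S is [psi(gj)]_S.
psi(g1) = A g1 = <-4, 6> = -2g1 + 0·g2, so column 1 is <-2, 0>.
Repeating for g2 and assembling the columns gives [[-2, 0], [0, -2]].

[[-2, 0], [0, -2]]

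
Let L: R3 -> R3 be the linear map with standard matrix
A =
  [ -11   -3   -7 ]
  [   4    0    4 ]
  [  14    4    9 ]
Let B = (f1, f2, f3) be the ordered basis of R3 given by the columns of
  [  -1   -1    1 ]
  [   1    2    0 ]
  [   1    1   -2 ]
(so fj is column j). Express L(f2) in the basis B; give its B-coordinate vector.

(2, -1, -1)

Column 2 of [L]_B is the B-coordinate vector of L(f2).
In standard coordinates L(f2) = A f2 = (-2, 0, 3).
Converting to B: (-2, 0, 3) = 2f1 - f2 - f3, so the coordinate vector is (2, -1, -1).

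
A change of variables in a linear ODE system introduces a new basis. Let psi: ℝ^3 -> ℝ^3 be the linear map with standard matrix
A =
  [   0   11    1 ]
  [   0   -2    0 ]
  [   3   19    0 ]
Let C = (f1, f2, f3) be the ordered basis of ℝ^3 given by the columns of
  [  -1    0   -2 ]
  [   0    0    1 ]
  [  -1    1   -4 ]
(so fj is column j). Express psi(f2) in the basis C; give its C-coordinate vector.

(-1, -1, 0)

Compute psi(f2) = A f2 = (1, 0, 0) in standard coordinates.
Then write this in C-coordinates: solve for y in y_1 f1 + ... + y_3 f3 = (1, 0, 0).
This gives y = (-1, -1, 0), which is column 2 of [psi]_C.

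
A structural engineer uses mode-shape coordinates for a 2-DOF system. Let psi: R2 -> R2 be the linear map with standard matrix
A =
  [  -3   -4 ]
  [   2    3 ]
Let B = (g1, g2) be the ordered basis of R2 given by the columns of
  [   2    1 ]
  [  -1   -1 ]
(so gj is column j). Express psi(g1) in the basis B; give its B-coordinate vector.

Compute psi(g1) = A g1 = [-2, 1] in standard coordinates.
Then write this in B-coordinates: solve for y in y_1 g1 + y_2 g2 = [-2, 1].
This gives y = [-1, 0], which is column 1 of [psi]_B.

[-1, 0]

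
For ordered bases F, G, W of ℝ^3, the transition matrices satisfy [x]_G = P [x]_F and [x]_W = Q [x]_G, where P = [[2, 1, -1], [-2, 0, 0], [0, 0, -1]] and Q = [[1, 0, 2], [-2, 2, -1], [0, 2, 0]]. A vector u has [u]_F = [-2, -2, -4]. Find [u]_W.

Apply P to get G-coordinates [-2, 4, 4], then Q to get W-coordinates.
The result is [u]_W = [6, 8, 8].

[6, 8, 8]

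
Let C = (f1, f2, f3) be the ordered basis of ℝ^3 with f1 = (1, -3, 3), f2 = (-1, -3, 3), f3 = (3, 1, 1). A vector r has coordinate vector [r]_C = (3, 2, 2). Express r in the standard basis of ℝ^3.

The coordinates say r = 3f1 + 2f2 + 2f3; adding the scaled basis vectors gives (7, -13, 17).

(7, -13, 17)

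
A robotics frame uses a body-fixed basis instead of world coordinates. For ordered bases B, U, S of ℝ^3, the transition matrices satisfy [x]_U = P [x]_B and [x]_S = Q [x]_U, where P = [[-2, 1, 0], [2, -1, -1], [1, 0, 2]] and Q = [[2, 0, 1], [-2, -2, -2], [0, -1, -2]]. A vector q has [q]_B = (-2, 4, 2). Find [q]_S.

First [q]_U = P [q]_B = (8, -10, 2).
Then [q]_S = Q [q]_U = (18, 0, 6).

(18, 0, 6)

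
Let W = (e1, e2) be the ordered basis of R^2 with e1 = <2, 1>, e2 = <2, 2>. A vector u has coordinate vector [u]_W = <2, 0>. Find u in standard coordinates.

The coordinates say u = 2e1 + 0·e2; adding the scaled basis vectors gives <4, 2>.

<4, 2>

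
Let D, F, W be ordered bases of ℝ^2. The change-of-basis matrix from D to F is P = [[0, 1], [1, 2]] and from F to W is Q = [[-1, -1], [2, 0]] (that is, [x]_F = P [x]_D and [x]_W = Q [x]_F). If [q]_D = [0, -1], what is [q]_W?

Apply P to get F-coordinates [-1, -2], then Q to get W-coordinates.
The result is [q]_W = [3, -2].

[3, -2]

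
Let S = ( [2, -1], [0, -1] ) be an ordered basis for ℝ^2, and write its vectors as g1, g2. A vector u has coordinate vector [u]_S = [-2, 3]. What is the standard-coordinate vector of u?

[-4, -1]

u = M [u]_S, where M has columns g1, g2.
Carrying out the matrix-vector product, u = [-4, -1].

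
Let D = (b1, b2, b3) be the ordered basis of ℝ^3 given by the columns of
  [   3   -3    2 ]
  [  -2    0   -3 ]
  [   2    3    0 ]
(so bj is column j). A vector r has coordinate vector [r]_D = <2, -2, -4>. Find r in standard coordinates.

r = M [r]_D, where M has columns b1, ..., b3.
Carrying out the matrix-vector product, r = <4, 8, -2>.

<4, 8, -2>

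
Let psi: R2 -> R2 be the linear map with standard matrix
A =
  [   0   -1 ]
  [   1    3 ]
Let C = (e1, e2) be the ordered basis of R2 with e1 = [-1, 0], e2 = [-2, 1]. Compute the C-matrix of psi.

The j-th column of [psi]_C is [psi(ej)]_C.
psi(e1) = A e1 = [0, -1] = 2e1 - e2, so column 1 is [2, -1].
Repeating for e2 and assembling the columns gives [[2, -1], [-1, 1]].

[[2, -1], [-1, 1]]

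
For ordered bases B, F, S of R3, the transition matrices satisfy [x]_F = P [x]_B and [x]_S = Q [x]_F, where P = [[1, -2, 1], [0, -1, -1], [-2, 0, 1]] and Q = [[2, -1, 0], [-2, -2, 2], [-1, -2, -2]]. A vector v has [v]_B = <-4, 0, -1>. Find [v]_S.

Composing the changes, [v]_S = Q P [v]_B.
Q P = [[2, -3, 3], [-6, 6, 2], [3, 4, -1]]; applying this to <-4, 0, -1> gives <-11, 22, -11>.

<-11, 22, -11>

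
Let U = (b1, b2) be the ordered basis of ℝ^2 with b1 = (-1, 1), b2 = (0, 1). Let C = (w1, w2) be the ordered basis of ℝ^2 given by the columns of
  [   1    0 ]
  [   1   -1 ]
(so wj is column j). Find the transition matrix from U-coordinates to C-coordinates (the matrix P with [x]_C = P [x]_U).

[[-1, 0], [-2, -1]]

Take x = bj: its U-coordinates are the j-th standard unit vector, so P e_j — column j of P — equals [bj]_C.
b1 = -w1 - 2w2, giving column 1 = (-1, -2); repeating for each j gives P = [[-1, 0], [-2, -1]].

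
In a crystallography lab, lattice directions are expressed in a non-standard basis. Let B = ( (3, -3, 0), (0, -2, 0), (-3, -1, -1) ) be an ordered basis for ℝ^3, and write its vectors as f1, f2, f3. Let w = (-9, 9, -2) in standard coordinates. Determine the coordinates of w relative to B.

Write w = c_1 f1 + ... + c_3 f3 and solve for the c_i.
Gaussian elimination on [M | w] yields c = (-1, -4, 2).
Check: -f1 - 4f2 + 2f3 = (-9, 9, -2).

(-1, -4, 2)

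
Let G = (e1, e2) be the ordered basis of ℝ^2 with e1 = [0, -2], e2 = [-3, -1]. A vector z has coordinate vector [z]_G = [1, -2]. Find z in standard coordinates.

[6, 0]

The coordinates say z = e1 - 2e2; adding the scaled basis vectors gives [6, 0].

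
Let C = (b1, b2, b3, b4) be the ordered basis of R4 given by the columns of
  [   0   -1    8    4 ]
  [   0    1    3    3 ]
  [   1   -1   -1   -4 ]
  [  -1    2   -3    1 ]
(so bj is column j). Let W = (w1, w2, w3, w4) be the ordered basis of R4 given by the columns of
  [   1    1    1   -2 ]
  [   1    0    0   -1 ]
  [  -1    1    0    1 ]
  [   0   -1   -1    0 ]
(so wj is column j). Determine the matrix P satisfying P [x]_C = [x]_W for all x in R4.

Column j of P is [bj]_W, since P maps C-coordinates to W-coordinates.
Expressing b1 in W: b1 = w1 + w2 + 0·w3 + w4, so column 1 of P is [1, 1, 0, 1].
Doing the same for each bj gives P = [[1, 1, 1, 1], [1, 0, 2, -1], [0, -2, 1, 0], [1, 0, -2, -2]].

[[1, 1, 1, 1], [1, 0, 2, -1], [0, -2, 1, 0], [1, 0, -2, -2]]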